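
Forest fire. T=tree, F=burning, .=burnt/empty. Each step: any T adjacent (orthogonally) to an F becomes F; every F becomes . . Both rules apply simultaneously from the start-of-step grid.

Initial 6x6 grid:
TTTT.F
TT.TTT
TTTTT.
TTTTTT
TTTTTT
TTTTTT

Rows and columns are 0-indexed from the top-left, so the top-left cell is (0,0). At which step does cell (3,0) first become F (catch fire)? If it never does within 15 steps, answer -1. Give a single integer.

Step 1: cell (3,0)='T' (+1 fires, +1 burnt)
Step 2: cell (3,0)='T' (+1 fires, +1 burnt)
Step 3: cell (3,0)='T' (+2 fires, +1 burnt)
Step 4: cell (3,0)='T' (+3 fires, +2 burnt)
Step 5: cell (3,0)='T' (+5 fires, +3 burnt)
Step 6: cell (3,0)='T' (+6 fires, +5 burnt)
Step 7: cell (3,0)='T' (+7 fires, +6 burnt)
Step 8: cell (3,0)='F' (+4 fires, +7 burnt)
  -> target ignites at step 8
Step 9: cell (3,0)='.' (+2 fires, +4 burnt)
Step 10: cell (3,0)='.' (+1 fires, +2 burnt)
Step 11: cell (3,0)='.' (+0 fires, +1 burnt)
  fire out at step 11

8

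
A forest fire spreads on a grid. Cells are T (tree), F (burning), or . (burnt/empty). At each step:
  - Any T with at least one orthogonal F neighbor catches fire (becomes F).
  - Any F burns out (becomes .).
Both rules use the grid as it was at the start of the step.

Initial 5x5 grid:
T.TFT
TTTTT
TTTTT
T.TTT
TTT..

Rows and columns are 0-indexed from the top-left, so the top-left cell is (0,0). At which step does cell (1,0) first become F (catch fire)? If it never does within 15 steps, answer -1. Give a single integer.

Step 1: cell (1,0)='T' (+3 fires, +1 burnt)
Step 2: cell (1,0)='T' (+3 fires, +3 burnt)
Step 3: cell (1,0)='T' (+4 fires, +3 burnt)
Step 4: cell (1,0)='F' (+4 fires, +4 burnt)
  -> target ignites at step 4
Step 5: cell (1,0)='.' (+3 fires, +4 burnt)
Step 6: cell (1,0)='.' (+2 fires, +3 burnt)
Step 7: cell (1,0)='.' (+1 fires, +2 burnt)
Step 8: cell (1,0)='.' (+0 fires, +1 burnt)
  fire out at step 8

4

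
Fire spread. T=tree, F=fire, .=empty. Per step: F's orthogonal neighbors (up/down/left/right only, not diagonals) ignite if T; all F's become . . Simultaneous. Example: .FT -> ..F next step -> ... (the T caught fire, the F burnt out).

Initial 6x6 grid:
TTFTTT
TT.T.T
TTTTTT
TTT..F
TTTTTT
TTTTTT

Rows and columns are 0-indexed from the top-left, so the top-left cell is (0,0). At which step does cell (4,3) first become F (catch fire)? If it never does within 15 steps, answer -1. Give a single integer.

Step 1: cell (4,3)='T' (+4 fires, +2 burnt)
Step 2: cell (4,3)='T' (+8 fires, +4 burnt)
Step 3: cell (4,3)='F' (+6 fires, +8 burnt)
  -> target ignites at step 3
Step 4: cell (4,3)='.' (+5 fires, +6 burnt)
Step 5: cell (4,3)='.' (+4 fires, +5 burnt)
Step 6: cell (4,3)='.' (+2 fires, +4 burnt)
Step 7: cell (4,3)='.' (+1 fires, +2 burnt)
Step 8: cell (4,3)='.' (+0 fires, +1 burnt)
  fire out at step 8

3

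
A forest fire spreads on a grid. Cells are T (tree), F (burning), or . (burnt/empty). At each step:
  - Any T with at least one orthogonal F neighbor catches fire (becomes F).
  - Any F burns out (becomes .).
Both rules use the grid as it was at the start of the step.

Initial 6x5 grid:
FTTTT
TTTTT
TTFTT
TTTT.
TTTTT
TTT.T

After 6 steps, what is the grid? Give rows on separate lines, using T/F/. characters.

Step 1: 6 trees catch fire, 2 burn out
  .FTTT
  FTFTT
  TF.FT
  TTFT.
  TTTTT
  TTT.T
Step 2: 8 trees catch fire, 6 burn out
  ..FTT
  .F.FT
  F...F
  TF.F.
  TTFTT
  TTT.T
Step 3: 6 trees catch fire, 8 burn out
  ...FT
  ....F
  .....
  F....
  TF.FT
  TTF.T
Step 4: 4 trees catch fire, 6 burn out
  ....F
  .....
  .....
  .....
  F...F
  TF..T
Step 5: 2 trees catch fire, 4 burn out
  .....
  .....
  .....
  .....
  .....
  F...F
Step 6: 0 trees catch fire, 2 burn out
  .....
  .....
  .....
  .....
  .....
  .....

.....
.....
.....
.....
.....
.....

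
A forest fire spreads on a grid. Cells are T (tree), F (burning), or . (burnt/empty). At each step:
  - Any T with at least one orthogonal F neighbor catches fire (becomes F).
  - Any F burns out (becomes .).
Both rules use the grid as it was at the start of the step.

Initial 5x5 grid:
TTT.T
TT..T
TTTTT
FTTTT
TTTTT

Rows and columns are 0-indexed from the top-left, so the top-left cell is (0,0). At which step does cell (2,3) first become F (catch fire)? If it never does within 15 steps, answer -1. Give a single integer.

Step 1: cell (2,3)='T' (+3 fires, +1 burnt)
Step 2: cell (2,3)='T' (+4 fires, +3 burnt)
Step 3: cell (2,3)='T' (+5 fires, +4 burnt)
Step 4: cell (2,3)='F' (+4 fires, +5 burnt)
  -> target ignites at step 4
Step 5: cell (2,3)='.' (+3 fires, +4 burnt)
Step 6: cell (2,3)='.' (+1 fires, +3 burnt)
Step 7: cell (2,3)='.' (+1 fires, +1 burnt)
Step 8: cell (2,3)='.' (+0 fires, +1 burnt)
  fire out at step 8

4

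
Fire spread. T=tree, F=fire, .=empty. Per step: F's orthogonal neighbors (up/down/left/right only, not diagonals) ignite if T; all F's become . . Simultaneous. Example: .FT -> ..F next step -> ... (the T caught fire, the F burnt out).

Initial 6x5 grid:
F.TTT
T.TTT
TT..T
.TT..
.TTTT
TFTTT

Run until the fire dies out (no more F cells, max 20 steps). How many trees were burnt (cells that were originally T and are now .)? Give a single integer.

Answer: 13

Derivation:
Step 1: +4 fires, +2 burnt (F count now 4)
Step 2: +4 fires, +4 burnt (F count now 4)
Step 3: +4 fires, +4 burnt (F count now 4)
Step 4: +1 fires, +4 burnt (F count now 1)
Step 5: +0 fires, +1 burnt (F count now 0)
Fire out after step 5
Initially T: 20, now '.': 23
Total burnt (originally-T cells now '.'): 13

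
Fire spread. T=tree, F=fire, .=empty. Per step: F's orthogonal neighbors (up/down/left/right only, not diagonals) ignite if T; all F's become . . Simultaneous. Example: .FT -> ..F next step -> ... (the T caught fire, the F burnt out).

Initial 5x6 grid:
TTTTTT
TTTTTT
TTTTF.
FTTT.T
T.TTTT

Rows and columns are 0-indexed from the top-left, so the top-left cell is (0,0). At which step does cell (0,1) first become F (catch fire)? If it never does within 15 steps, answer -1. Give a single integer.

Step 1: cell (0,1)='T' (+5 fires, +2 burnt)
Step 2: cell (0,1)='T' (+8 fires, +5 burnt)
Step 3: cell (0,1)='T' (+7 fires, +8 burnt)
Step 4: cell (0,1)='F' (+3 fires, +7 burnt)
  -> target ignites at step 4
Step 5: cell (0,1)='.' (+1 fires, +3 burnt)
Step 6: cell (0,1)='.' (+1 fires, +1 burnt)
Step 7: cell (0,1)='.' (+0 fires, +1 burnt)
  fire out at step 7

4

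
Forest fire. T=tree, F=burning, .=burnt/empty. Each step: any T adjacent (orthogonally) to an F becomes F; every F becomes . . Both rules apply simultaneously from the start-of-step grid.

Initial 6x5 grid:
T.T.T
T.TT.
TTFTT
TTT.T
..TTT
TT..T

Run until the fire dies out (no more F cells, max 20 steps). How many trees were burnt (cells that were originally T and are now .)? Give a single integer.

Answer: 17

Derivation:
Step 1: +4 fires, +1 burnt (F count now 4)
Step 2: +6 fires, +4 burnt (F count now 6)
Step 3: +4 fires, +6 burnt (F count now 4)
Step 4: +2 fires, +4 burnt (F count now 2)
Step 5: +1 fires, +2 burnt (F count now 1)
Step 6: +0 fires, +1 burnt (F count now 0)
Fire out after step 6
Initially T: 20, now '.': 27
Total burnt (originally-T cells now '.'): 17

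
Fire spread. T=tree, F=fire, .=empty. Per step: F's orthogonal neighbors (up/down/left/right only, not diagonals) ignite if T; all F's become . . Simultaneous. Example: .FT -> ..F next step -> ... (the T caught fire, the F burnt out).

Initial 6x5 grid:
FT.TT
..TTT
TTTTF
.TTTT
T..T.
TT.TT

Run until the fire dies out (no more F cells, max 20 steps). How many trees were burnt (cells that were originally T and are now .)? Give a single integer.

Step 1: +4 fires, +2 burnt (F count now 4)
Step 2: +4 fires, +4 burnt (F count now 4)
Step 3: +5 fires, +4 burnt (F count now 5)
Step 4: +3 fires, +5 burnt (F count now 3)
Step 5: +1 fires, +3 burnt (F count now 1)
Step 6: +0 fires, +1 burnt (F count now 0)
Fire out after step 6
Initially T: 20, now '.': 27
Total burnt (originally-T cells now '.'): 17

Answer: 17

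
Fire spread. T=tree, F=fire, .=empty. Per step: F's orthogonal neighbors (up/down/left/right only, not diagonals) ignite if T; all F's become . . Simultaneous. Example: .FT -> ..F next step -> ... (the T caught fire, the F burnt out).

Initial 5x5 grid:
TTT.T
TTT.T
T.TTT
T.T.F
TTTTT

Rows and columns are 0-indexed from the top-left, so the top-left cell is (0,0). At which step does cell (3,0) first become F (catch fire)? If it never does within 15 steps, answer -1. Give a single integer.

Step 1: cell (3,0)='T' (+2 fires, +1 burnt)
Step 2: cell (3,0)='T' (+3 fires, +2 burnt)
Step 3: cell (3,0)='T' (+3 fires, +3 burnt)
Step 4: cell (3,0)='T' (+3 fires, +3 burnt)
Step 5: cell (3,0)='T' (+3 fires, +3 burnt)
Step 6: cell (3,0)='F' (+3 fires, +3 burnt)
  -> target ignites at step 6
Step 7: cell (3,0)='.' (+2 fires, +3 burnt)
Step 8: cell (3,0)='.' (+0 fires, +2 burnt)
  fire out at step 8

6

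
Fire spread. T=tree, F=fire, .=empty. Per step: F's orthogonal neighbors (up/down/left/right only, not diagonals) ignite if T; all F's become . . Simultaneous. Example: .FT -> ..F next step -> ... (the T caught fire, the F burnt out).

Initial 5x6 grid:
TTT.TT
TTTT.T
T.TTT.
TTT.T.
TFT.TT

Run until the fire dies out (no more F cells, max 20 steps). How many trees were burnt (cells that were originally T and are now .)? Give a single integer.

Step 1: +3 fires, +1 burnt (F count now 3)
Step 2: +2 fires, +3 burnt (F count now 2)
Step 3: +2 fires, +2 burnt (F count now 2)
Step 4: +3 fires, +2 burnt (F count now 3)
Step 5: +5 fires, +3 burnt (F count now 5)
Step 6: +2 fires, +5 burnt (F count now 2)
Step 7: +1 fires, +2 burnt (F count now 1)
Step 8: +1 fires, +1 burnt (F count now 1)
Step 9: +0 fires, +1 burnt (F count now 0)
Fire out after step 9
Initially T: 22, now '.': 27
Total burnt (originally-T cells now '.'): 19

Answer: 19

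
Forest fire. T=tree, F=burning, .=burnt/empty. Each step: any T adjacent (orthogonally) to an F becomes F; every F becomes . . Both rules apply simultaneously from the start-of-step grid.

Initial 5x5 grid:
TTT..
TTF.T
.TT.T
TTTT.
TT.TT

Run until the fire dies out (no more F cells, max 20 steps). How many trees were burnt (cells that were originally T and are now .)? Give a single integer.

Answer: 15

Derivation:
Step 1: +3 fires, +1 burnt (F count now 3)
Step 2: +4 fires, +3 burnt (F count now 4)
Step 3: +3 fires, +4 burnt (F count now 3)
Step 4: +3 fires, +3 burnt (F count now 3)
Step 5: +2 fires, +3 burnt (F count now 2)
Step 6: +0 fires, +2 burnt (F count now 0)
Fire out after step 6
Initially T: 17, now '.': 23
Total burnt (originally-T cells now '.'): 15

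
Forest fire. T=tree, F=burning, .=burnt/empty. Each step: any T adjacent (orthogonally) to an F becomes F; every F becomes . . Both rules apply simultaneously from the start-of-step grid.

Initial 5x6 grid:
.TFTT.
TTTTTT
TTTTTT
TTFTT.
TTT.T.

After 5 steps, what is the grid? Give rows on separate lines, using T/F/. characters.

Step 1: 7 trees catch fire, 2 burn out
  .F.FT.
  TTFTTT
  TTFTTT
  TF.FT.
  TTF.T.
Step 2: 8 trees catch fire, 7 burn out
  ....F.
  TF.FTT
  TF.FTT
  F...F.
  TF..T.
Step 3: 6 trees catch fire, 8 burn out
  ......
  F...FT
  F...FT
  ......
  F...F.
Step 4: 2 trees catch fire, 6 burn out
  ......
  .....F
  .....F
  ......
  ......
Step 5: 0 trees catch fire, 2 burn out
  ......
  ......
  ......
  ......
  ......

......
......
......
......
......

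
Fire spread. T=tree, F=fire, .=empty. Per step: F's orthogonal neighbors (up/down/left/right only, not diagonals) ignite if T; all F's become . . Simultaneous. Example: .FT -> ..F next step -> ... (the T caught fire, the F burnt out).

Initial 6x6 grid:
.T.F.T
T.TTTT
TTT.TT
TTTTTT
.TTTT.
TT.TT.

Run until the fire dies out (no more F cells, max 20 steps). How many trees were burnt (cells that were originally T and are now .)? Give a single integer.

Answer: 25

Derivation:
Step 1: +1 fires, +1 burnt (F count now 1)
Step 2: +2 fires, +1 burnt (F count now 2)
Step 3: +3 fires, +2 burnt (F count now 3)
Step 4: +5 fires, +3 burnt (F count now 5)
Step 5: +6 fires, +5 burnt (F count now 6)
Step 6: +5 fires, +6 burnt (F count now 5)
Step 7: +2 fires, +5 burnt (F count now 2)
Step 8: +1 fires, +2 burnt (F count now 1)
Step 9: +0 fires, +1 burnt (F count now 0)
Fire out after step 9
Initially T: 26, now '.': 35
Total burnt (originally-T cells now '.'): 25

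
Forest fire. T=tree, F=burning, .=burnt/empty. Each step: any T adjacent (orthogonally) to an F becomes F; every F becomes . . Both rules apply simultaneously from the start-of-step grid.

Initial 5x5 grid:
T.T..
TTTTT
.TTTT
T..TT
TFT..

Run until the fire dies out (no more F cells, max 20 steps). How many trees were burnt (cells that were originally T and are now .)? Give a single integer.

Step 1: +2 fires, +1 burnt (F count now 2)
Step 2: +1 fires, +2 burnt (F count now 1)
Step 3: +0 fires, +1 burnt (F count now 0)
Fire out after step 3
Initially T: 16, now '.': 12
Total burnt (originally-T cells now '.'): 3

Answer: 3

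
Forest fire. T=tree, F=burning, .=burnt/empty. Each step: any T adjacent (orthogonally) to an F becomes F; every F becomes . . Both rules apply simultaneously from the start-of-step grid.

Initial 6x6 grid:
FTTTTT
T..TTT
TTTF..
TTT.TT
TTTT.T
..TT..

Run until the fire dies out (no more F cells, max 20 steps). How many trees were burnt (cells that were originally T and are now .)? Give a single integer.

Step 1: +4 fires, +2 burnt (F count now 4)
Step 2: +6 fires, +4 burnt (F count now 6)
Step 3: +5 fires, +6 burnt (F count now 5)
Step 4: +5 fires, +5 burnt (F count now 5)
Step 5: +1 fires, +5 burnt (F count now 1)
Step 6: +0 fires, +1 burnt (F count now 0)
Fire out after step 6
Initially T: 24, now '.': 33
Total burnt (originally-T cells now '.'): 21

Answer: 21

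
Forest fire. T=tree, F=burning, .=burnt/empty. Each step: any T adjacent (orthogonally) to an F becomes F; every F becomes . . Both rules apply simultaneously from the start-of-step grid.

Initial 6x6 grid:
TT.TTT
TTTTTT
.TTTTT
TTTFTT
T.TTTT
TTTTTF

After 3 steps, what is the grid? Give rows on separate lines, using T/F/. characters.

Step 1: 6 trees catch fire, 2 burn out
  TT.TTT
  TTTTTT
  .TTFTT
  TTF.FT
  T.TFTF
  TTTTF.
Step 2: 8 trees catch fire, 6 burn out
  TT.TTT
  TTTFTT
  .TF.FT
  TF...F
  T.F.F.
  TTTF..
Step 3: 7 trees catch fire, 8 burn out
  TT.FTT
  TTF.FT
  .F...F
  F.....
  T.....
  TTF...

TT.FTT
TTF.FT
.F...F
F.....
T.....
TTF...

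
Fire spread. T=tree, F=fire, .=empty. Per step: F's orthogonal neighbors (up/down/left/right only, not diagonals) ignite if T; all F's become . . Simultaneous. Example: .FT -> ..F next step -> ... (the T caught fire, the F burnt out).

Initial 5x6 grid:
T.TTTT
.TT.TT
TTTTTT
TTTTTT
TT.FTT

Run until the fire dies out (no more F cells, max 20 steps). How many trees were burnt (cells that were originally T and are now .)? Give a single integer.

Step 1: +2 fires, +1 burnt (F count now 2)
Step 2: +4 fires, +2 burnt (F count now 4)
Step 3: +4 fires, +4 burnt (F count now 4)
Step 4: +6 fires, +4 burnt (F count now 6)
Step 5: +6 fires, +6 burnt (F count now 6)
Step 6: +2 fires, +6 burnt (F count now 2)
Step 7: +0 fires, +2 burnt (F count now 0)
Fire out after step 7
Initially T: 25, now '.': 29
Total burnt (originally-T cells now '.'): 24

Answer: 24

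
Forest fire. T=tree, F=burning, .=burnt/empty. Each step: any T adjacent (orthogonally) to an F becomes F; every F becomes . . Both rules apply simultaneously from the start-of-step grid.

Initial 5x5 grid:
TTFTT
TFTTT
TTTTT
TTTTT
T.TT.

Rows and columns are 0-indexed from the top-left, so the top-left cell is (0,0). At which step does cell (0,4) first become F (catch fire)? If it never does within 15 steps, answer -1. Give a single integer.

Step 1: cell (0,4)='T' (+5 fires, +2 burnt)
Step 2: cell (0,4)='F' (+6 fires, +5 burnt)
  -> target ignites at step 2
Step 3: cell (0,4)='.' (+4 fires, +6 burnt)
Step 4: cell (0,4)='.' (+4 fires, +4 burnt)
Step 5: cell (0,4)='.' (+2 fires, +4 burnt)
Step 6: cell (0,4)='.' (+0 fires, +2 burnt)
  fire out at step 6

2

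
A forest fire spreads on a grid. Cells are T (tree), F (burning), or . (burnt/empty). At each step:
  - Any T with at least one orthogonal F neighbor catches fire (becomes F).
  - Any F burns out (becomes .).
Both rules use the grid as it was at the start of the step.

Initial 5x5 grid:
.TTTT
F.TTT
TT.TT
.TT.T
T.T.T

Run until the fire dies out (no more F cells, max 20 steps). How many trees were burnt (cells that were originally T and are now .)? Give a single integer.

Answer: 5

Derivation:
Step 1: +1 fires, +1 burnt (F count now 1)
Step 2: +1 fires, +1 burnt (F count now 1)
Step 3: +1 fires, +1 burnt (F count now 1)
Step 4: +1 fires, +1 burnt (F count now 1)
Step 5: +1 fires, +1 burnt (F count now 1)
Step 6: +0 fires, +1 burnt (F count now 0)
Fire out after step 6
Initially T: 17, now '.': 13
Total burnt (originally-T cells now '.'): 5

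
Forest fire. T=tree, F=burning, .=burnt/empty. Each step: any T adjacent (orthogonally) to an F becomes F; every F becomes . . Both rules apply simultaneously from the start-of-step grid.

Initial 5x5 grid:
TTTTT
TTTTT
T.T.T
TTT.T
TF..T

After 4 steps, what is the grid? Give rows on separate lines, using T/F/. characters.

Step 1: 2 trees catch fire, 1 burn out
  TTTTT
  TTTTT
  T.T.T
  TFT.T
  F...T
Step 2: 2 trees catch fire, 2 burn out
  TTTTT
  TTTTT
  T.T.T
  F.F.T
  ....T
Step 3: 2 trees catch fire, 2 burn out
  TTTTT
  TTTTT
  F.F.T
  ....T
  ....T
Step 4: 2 trees catch fire, 2 burn out
  TTTTT
  FTFTT
  ....T
  ....T
  ....T

TTTTT
FTFTT
....T
....T
....T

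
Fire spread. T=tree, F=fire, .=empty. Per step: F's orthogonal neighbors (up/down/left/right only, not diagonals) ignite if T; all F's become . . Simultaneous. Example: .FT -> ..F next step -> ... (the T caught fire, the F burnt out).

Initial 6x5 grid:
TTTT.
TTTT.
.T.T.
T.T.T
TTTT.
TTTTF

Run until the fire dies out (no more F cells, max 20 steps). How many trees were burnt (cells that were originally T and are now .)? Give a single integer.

Step 1: +1 fires, +1 burnt (F count now 1)
Step 2: +2 fires, +1 burnt (F count now 2)
Step 3: +2 fires, +2 burnt (F count now 2)
Step 4: +3 fires, +2 burnt (F count now 3)
Step 5: +1 fires, +3 burnt (F count now 1)
Step 6: +1 fires, +1 burnt (F count now 1)
Step 7: +0 fires, +1 burnt (F count now 0)
Fire out after step 7
Initially T: 21, now '.': 19
Total burnt (originally-T cells now '.'): 10

Answer: 10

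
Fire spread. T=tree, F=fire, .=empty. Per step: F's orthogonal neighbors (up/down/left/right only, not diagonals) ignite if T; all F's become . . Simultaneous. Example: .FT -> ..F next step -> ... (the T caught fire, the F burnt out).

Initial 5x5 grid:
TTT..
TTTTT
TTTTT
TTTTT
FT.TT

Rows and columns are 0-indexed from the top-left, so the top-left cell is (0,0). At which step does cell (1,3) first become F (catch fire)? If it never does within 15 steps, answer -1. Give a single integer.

Step 1: cell (1,3)='T' (+2 fires, +1 burnt)
Step 2: cell (1,3)='T' (+2 fires, +2 burnt)
Step 3: cell (1,3)='T' (+3 fires, +2 burnt)
Step 4: cell (1,3)='T' (+4 fires, +3 burnt)
Step 5: cell (1,3)='T' (+5 fires, +4 burnt)
Step 6: cell (1,3)='F' (+4 fires, +5 burnt)
  -> target ignites at step 6
Step 7: cell (1,3)='.' (+1 fires, +4 burnt)
Step 8: cell (1,3)='.' (+0 fires, +1 burnt)
  fire out at step 8

6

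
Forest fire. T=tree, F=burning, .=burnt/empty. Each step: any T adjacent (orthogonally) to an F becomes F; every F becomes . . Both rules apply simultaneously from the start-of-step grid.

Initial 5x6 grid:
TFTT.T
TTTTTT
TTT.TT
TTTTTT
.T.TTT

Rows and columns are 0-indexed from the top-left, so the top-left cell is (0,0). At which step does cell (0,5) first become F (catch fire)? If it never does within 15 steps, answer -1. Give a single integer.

Step 1: cell (0,5)='T' (+3 fires, +1 burnt)
Step 2: cell (0,5)='T' (+4 fires, +3 burnt)
Step 3: cell (0,5)='T' (+4 fires, +4 burnt)
Step 4: cell (0,5)='T' (+4 fires, +4 burnt)
Step 5: cell (0,5)='T' (+3 fires, +4 burnt)
Step 6: cell (0,5)='F' (+4 fires, +3 burnt)
  -> target ignites at step 6
Step 7: cell (0,5)='.' (+2 fires, +4 burnt)
Step 8: cell (0,5)='.' (+1 fires, +2 burnt)
Step 9: cell (0,5)='.' (+0 fires, +1 burnt)
  fire out at step 9

6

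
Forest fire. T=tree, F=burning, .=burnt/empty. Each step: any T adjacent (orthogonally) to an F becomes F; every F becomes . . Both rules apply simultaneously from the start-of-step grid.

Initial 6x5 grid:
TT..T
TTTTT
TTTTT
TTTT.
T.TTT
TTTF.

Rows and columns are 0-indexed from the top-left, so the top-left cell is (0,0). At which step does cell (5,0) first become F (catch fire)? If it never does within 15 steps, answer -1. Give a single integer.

Step 1: cell (5,0)='T' (+2 fires, +1 burnt)
Step 2: cell (5,0)='T' (+4 fires, +2 burnt)
Step 3: cell (5,0)='F' (+3 fires, +4 burnt)
  -> target ignites at step 3
Step 4: cell (5,0)='.' (+5 fires, +3 burnt)
Step 5: cell (5,0)='.' (+4 fires, +5 burnt)
Step 6: cell (5,0)='.' (+3 fires, +4 burnt)
Step 7: cell (5,0)='.' (+2 fires, +3 burnt)
Step 8: cell (5,0)='.' (+1 fires, +2 burnt)
Step 9: cell (5,0)='.' (+0 fires, +1 burnt)
  fire out at step 9

3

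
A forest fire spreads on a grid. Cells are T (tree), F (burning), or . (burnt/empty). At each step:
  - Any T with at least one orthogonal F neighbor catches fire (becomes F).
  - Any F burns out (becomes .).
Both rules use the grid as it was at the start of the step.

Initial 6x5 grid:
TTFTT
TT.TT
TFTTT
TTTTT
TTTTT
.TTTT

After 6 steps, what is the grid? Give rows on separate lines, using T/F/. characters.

Step 1: 6 trees catch fire, 2 burn out
  TF.FT
  TF.TT
  F.FTT
  TFTTT
  TTTTT
  .TTTT
Step 2: 8 trees catch fire, 6 burn out
  F...F
  F..FT
  ...FT
  F.FTT
  TFTTT
  .TTTT
Step 3: 6 trees catch fire, 8 burn out
  .....
  ....F
  ....F
  ...FT
  F.FTT
  .FTTT
Step 4: 3 trees catch fire, 6 burn out
  .....
  .....
  .....
  ....F
  ...FT
  ..FTT
Step 5: 2 trees catch fire, 3 burn out
  .....
  .....
  .....
  .....
  ....F
  ...FT
Step 6: 1 trees catch fire, 2 burn out
  .....
  .....
  .....
  .....
  .....
  ....F

.....
.....
.....
.....
.....
....F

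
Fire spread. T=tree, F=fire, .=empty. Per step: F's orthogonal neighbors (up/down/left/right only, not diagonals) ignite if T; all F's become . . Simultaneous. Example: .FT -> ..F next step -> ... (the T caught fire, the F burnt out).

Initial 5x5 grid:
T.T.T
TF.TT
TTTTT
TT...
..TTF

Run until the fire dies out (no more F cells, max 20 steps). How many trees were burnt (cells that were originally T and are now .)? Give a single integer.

Answer: 14

Derivation:
Step 1: +3 fires, +2 burnt (F count now 3)
Step 2: +5 fires, +3 burnt (F count now 5)
Step 3: +2 fires, +5 burnt (F count now 2)
Step 4: +2 fires, +2 burnt (F count now 2)
Step 5: +1 fires, +2 burnt (F count now 1)
Step 6: +1 fires, +1 burnt (F count now 1)
Step 7: +0 fires, +1 burnt (F count now 0)
Fire out after step 7
Initially T: 15, now '.': 24
Total burnt (originally-T cells now '.'): 14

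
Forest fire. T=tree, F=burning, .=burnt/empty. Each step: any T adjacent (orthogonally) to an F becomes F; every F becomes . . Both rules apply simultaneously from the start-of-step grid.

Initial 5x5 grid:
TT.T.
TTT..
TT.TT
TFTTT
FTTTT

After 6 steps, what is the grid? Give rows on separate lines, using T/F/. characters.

Step 1: 4 trees catch fire, 2 burn out
  TT.T.
  TTT..
  TF.TT
  F.FTT
  .FTTT
Step 2: 4 trees catch fire, 4 burn out
  TT.T.
  TFT..
  F..TT
  ...FT
  ..FTT
Step 3: 6 trees catch fire, 4 burn out
  TF.T.
  F.F..
  ...FT
  ....F
  ...FT
Step 4: 3 trees catch fire, 6 burn out
  F..T.
  .....
  ....F
  .....
  ....F
Step 5: 0 trees catch fire, 3 burn out
  ...T.
  .....
  .....
  .....
  .....
Step 6: 0 trees catch fire, 0 burn out
  ...T.
  .....
  .....
  .....
  .....

...T.
.....
.....
.....
.....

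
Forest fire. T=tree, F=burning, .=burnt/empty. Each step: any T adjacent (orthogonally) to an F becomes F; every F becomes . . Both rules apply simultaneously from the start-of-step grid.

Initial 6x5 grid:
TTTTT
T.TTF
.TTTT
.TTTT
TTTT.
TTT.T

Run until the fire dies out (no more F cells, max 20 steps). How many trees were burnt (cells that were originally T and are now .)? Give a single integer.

Step 1: +3 fires, +1 burnt (F count now 3)
Step 2: +4 fires, +3 burnt (F count now 4)
Step 3: +3 fires, +4 burnt (F count now 3)
Step 4: +4 fires, +3 burnt (F count now 4)
Step 5: +3 fires, +4 burnt (F count now 3)
Step 6: +3 fires, +3 burnt (F count now 3)
Step 7: +2 fires, +3 burnt (F count now 2)
Step 8: +1 fires, +2 burnt (F count now 1)
Step 9: +0 fires, +1 burnt (F count now 0)
Fire out after step 9
Initially T: 24, now '.': 29
Total burnt (originally-T cells now '.'): 23

Answer: 23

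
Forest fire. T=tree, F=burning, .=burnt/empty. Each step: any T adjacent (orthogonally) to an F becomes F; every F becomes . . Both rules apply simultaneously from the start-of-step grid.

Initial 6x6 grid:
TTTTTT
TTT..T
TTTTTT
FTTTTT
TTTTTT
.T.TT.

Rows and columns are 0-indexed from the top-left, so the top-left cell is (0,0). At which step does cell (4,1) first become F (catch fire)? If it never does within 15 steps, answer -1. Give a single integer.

Step 1: cell (4,1)='T' (+3 fires, +1 burnt)
Step 2: cell (4,1)='F' (+4 fires, +3 burnt)
  -> target ignites at step 2
Step 3: cell (4,1)='.' (+6 fires, +4 burnt)
Step 4: cell (4,1)='.' (+5 fires, +6 burnt)
Step 5: cell (4,1)='.' (+5 fires, +5 burnt)
Step 6: cell (4,1)='.' (+4 fires, +5 burnt)
Step 7: cell (4,1)='.' (+2 fires, +4 burnt)
Step 8: cell (4,1)='.' (+1 fires, +2 burnt)
Step 9: cell (4,1)='.' (+0 fires, +1 burnt)
  fire out at step 9

2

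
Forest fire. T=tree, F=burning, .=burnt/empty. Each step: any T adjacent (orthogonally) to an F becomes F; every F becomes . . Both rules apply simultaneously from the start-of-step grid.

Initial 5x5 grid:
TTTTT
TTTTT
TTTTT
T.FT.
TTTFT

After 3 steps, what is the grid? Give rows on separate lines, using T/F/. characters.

Step 1: 4 trees catch fire, 2 burn out
  TTTTT
  TTTTT
  TTFTT
  T..F.
  TTF.F
Step 2: 4 trees catch fire, 4 burn out
  TTTTT
  TTFTT
  TF.FT
  T....
  TF...
Step 3: 6 trees catch fire, 4 burn out
  TTFTT
  TF.FT
  F...F
  T....
  F....

TTFTT
TF.FT
F...F
T....
F....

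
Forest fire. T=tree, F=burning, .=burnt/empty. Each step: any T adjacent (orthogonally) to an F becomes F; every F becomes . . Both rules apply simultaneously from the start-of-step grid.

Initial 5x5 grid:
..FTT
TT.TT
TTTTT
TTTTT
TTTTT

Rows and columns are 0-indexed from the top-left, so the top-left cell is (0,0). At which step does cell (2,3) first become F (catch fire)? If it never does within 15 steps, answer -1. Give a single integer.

Step 1: cell (2,3)='T' (+1 fires, +1 burnt)
Step 2: cell (2,3)='T' (+2 fires, +1 burnt)
Step 3: cell (2,3)='F' (+2 fires, +2 burnt)
  -> target ignites at step 3
Step 4: cell (2,3)='.' (+3 fires, +2 burnt)
Step 5: cell (2,3)='.' (+4 fires, +3 burnt)
Step 6: cell (2,3)='.' (+5 fires, +4 burnt)
Step 7: cell (2,3)='.' (+3 fires, +5 burnt)
Step 8: cell (2,3)='.' (+1 fires, +3 burnt)
Step 9: cell (2,3)='.' (+0 fires, +1 burnt)
  fire out at step 9

3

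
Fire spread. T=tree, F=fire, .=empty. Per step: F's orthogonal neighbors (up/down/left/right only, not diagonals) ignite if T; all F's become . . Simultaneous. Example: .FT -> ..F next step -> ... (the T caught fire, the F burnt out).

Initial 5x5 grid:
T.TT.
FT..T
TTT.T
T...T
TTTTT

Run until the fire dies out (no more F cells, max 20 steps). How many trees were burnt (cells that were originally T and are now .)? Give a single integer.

Step 1: +3 fires, +1 burnt (F count now 3)
Step 2: +2 fires, +3 burnt (F count now 2)
Step 3: +2 fires, +2 burnt (F count now 2)
Step 4: +1 fires, +2 burnt (F count now 1)
Step 5: +1 fires, +1 burnt (F count now 1)
Step 6: +1 fires, +1 burnt (F count now 1)
Step 7: +1 fires, +1 burnt (F count now 1)
Step 8: +1 fires, +1 burnt (F count now 1)
Step 9: +1 fires, +1 burnt (F count now 1)
Step 10: +1 fires, +1 burnt (F count now 1)
Step 11: +0 fires, +1 burnt (F count now 0)
Fire out after step 11
Initially T: 16, now '.': 23
Total burnt (originally-T cells now '.'): 14

Answer: 14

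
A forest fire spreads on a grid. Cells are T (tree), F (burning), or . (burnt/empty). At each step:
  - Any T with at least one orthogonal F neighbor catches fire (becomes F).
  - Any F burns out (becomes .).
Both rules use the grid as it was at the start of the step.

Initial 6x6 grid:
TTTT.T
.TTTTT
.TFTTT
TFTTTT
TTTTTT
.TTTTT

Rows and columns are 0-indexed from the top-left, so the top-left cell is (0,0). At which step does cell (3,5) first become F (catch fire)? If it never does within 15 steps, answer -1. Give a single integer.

Step 1: cell (3,5)='T' (+6 fires, +2 burnt)
Step 2: cell (3,5)='T' (+8 fires, +6 burnt)
Step 3: cell (3,5)='T' (+7 fires, +8 burnt)
Step 4: cell (3,5)='F' (+5 fires, +7 burnt)
  -> target ignites at step 4
Step 5: cell (3,5)='.' (+3 fires, +5 burnt)
Step 6: cell (3,5)='.' (+1 fires, +3 burnt)
Step 7: cell (3,5)='.' (+0 fires, +1 burnt)
  fire out at step 7

4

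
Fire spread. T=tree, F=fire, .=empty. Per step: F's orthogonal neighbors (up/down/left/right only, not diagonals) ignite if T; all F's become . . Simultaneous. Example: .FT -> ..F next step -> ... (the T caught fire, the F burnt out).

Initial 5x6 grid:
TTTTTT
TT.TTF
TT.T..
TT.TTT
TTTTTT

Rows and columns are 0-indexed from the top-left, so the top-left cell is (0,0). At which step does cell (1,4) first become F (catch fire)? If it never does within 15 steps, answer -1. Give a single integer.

Step 1: cell (1,4)='F' (+2 fires, +1 burnt)
  -> target ignites at step 1
Step 2: cell (1,4)='.' (+2 fires, +2 burnt)
Step 3: cell (1,4)='.' (+2 fires, +2 burnt)
Step 4: cell (1,4)='.' (+2 fires, +2 burnt)
Step 5: cell (1,4)='.' (+3 fires, +2 burnt)
Step 6: cell (1,4)='.' (+5 fires, +3 burnt)
Step 7: cell (1,4)='.' (+4 fires, +5 burnt)
Step 8: cell (1,4)='.' (+3 fires, +4 burnt)
Step 9: cell (1,4)='.' (+1 fires, +3 burnt)
Step 10: cell (1,4)='.' (+0 fires, +1 burnt)
  fire out at step 10

1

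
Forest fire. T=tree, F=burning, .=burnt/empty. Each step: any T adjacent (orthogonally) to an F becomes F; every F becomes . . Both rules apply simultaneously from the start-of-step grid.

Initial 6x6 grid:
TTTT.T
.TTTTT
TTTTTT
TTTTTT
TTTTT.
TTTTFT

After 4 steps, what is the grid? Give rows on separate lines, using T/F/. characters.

Step 1: 3 trees catch fire, 1 burn out
  TTTT.T
  .TTTTT
  TTTTTT
  TTTTTT
  TTTTF.
  TTTF.F
Step 2: 3 trees catch fire, 3 burn out
  TTTT.T
  .TTTTT
  TTTTTT
  TTTTFT
  TTTF..
  TTF...
Step 3: 5 trees catch fire, 3 burn out
  TTTT.T
  .TTTTT
  TTTTFT
  TTTF.F
  TTF...
  TF....
Step 4: 6 trees catch fire, 5 burn out
  TTTT.T
  .TTTFT
  TTTF.F
  TTF...
  TF....
  F.....

TTTT.T
.TTTFT
TTTF.F
TTF...
TF....
F.....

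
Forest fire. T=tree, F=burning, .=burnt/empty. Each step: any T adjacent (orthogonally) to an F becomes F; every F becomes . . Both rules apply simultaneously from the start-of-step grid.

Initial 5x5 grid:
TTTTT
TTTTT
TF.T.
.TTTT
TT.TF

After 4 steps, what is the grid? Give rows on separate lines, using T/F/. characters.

Step 1: 5 trees catch fire, 2 burn out
  TTTTT
  TFTTT
  F..T.
  .FTTF
  TT.F.
Step 2: 6 trees catch fire, 5 burn out
  TFTTT
  F.FTT
  ...T.
  ..FF.
  TF...
Step 3: 5 trees catch fire, 6 burn out
  F.FTT
  ...FT
  ...F.
  .....
  F....
Step 4: 2 trees catch fire, 5 burn out
  ...FT
  ....F
  .....
  .....
  .....

...FT
....F
.....
.....
.....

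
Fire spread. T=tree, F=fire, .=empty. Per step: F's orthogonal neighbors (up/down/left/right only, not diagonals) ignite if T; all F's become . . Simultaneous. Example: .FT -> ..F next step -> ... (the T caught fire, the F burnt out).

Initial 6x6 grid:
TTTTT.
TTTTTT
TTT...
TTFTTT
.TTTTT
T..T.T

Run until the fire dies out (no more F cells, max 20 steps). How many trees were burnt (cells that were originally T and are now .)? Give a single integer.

Answer: 26

Derivation:
Step 1: +4 fires, +1 burnt (F count now 4)
Step 2: +6 fires, +4 burnt (F count now 6)
Step 3: +7 fires, +6 burnt (F count now 7)
Step 4: +5 fires, +7 burnt (F count now 5)
Step 5: +4 fires, +5 burnt (F count now 4)
Step 6: +0 fires, +4 burnt (F count now 0)
Fire out after step 6
Initially T: 27, now '.': 35
Total burnt (originally-T cells now '.'): 26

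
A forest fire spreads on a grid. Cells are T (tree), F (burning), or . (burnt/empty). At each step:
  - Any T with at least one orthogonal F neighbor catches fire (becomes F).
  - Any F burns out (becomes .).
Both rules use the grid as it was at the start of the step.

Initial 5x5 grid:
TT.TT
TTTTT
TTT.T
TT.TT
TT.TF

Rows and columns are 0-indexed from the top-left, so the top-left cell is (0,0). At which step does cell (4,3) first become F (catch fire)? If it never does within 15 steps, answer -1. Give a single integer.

Step 1: cell (4,3)='F' (+2 fires, +1 burnt)
  -> target ignites at step 1
Step 2: cell (4,3)='.' (+2 fires, +2 burnt)
Step 3: cell (4,3)='.' (+1 fires, +2 burnt)
Step 4: cell (4,3)='.' (+2 fires, +1 burnt)
Step 5: cell (4,3)='.' (+2 fires, +2 burnt)
Step 6: cell (4,3)='.' (+2 fires, +2 burnt)
Step 7: cell (4,3)='.' (+3 fires, +2 burnt)
Step 8: cell (4,3)='.' (+3 fires, +3 burnt)
Step 9: cell (4,3)='.' (+2 fires, +3 burnt)
Step 10: cell (4,3)='.' (+1 fires, +2 burnt)
Step 11: cell (4,3)='.' (+0 fires, +1 burnt)
  fire out at step 11

1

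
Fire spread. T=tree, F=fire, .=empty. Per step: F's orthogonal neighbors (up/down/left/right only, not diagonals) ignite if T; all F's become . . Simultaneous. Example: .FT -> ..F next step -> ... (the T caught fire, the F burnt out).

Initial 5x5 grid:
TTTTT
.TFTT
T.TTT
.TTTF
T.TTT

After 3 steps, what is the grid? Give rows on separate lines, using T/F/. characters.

Step 1: 7 trees catch fire, 2 burn out
  TTFTT
  .F.FT
  T.FTF
  .TTF.
  T.TTF
Step 2: 6 trees catch fire, 7 burn out
  TF.FT
  ....F
  T..F.
  .TF..
  T.TF.
Step 3: 4 trees catch fire, 6 burn out
  F...F
  .....
  T....
  .F...
  T.F..

F...F
.....
T....
.F...
T.F..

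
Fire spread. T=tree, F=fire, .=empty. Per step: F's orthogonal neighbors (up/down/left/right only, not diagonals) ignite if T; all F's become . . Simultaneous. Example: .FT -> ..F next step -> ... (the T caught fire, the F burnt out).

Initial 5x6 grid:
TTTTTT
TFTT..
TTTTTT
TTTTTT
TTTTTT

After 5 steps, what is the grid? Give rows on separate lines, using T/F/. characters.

Step 1: 4 trees catch fire, 1 burn out
  TFTTTT
  F.FT..
  TFTTTT
  TTTTTT
  TTTTTT
Step 2: 6 trees catch fire, 4 burn out
  F.FTTT
  ...F..
  F.FTTT
  TFTTTT
  TTTTTT
Step 3: 5 trees catch fire, 6 burn out
  ...FTT
  ......
  ...FTT
  F.FTTT
  TFTTTT
Step 4: 5 trees catch fire, 5 burn out
  ....FT
  ......
  ....FT
  ...FTT
  F.FTTT
Step 5: 4 trees catch fire, 5 burn out
  .....F
  ......
  .....F
  ....FT
  ...FTT

.....F
......
.....F
....FT
...FTT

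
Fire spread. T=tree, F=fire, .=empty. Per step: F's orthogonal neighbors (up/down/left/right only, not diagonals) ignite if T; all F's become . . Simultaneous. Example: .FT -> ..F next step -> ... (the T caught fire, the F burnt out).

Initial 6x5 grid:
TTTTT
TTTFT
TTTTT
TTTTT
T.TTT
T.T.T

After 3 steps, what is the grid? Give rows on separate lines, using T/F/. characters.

Step 1: 4 trees catch fire, 1 burn out
  TTTFT
  TTF.F
  TTTFT
  TTTTT
  T.TTT
  T.T.T
Step 2: 6 trees catch fire, 4 burn out
  TTF.F
  TF...
  TTF.F
  TTTFT
  T.TTT
  T.T.T
Step 3: 6 trees catch fire, 6 burn out
  TF...
  F....
  TF...
  TTF.F
  T.TFT
  T.T.T

TF...
F....
TF...
TTF.F
T.TFT
T.T.T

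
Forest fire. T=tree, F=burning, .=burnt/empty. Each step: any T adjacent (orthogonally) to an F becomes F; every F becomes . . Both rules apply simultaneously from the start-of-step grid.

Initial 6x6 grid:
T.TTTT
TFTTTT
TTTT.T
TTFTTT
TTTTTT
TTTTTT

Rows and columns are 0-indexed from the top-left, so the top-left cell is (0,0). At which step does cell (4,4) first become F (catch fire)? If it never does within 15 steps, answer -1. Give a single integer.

Step 1: cell (4,4)='T' (+7 fires, +2 burnt)
Step 2: cell (4,4)='T' (+10 fires, +7 burnt)
Step 3: cell (4,4)='F' (+7 fires, +10 burnt)
  -> target ignites at step 3
Step 4: cell (4,4)='.' (+6 fires, +7 burnt)
Step 5: cell (4,4)='.' (+2 fires, +6 burnt)
Step 6: cell (4,4)='.' (+0 fires, +2 burnt)
  fire out at step 6

3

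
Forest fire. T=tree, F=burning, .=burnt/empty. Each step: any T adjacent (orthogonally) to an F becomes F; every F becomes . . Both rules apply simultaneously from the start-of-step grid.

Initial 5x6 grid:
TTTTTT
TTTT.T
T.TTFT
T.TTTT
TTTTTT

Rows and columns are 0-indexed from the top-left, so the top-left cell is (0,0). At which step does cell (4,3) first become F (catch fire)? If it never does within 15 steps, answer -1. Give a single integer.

Step 1: cell (4,3)='T' (+3 fires, +1 burnt)
Step 2: cell (4,3)='T' (+6 fires, +3 burnt)
Step 3: cell (4,3)='F' (+6 fires, +6 burnt)
  -> target ignites at step 3
Step 4: cell (4,3)='.' (+4 fires, +6 burnt)
Step 5: cell (4,3)='.' (+3 fires, +4 burnt)
Step 6: cell (4,3)='.' (+3 fires, +3 burnt)
Step 7: cell (4,3)='.' (+1 fires, +3 burnt)
Step 8: cell (4,3)='.' (+0 fires, +1 burnt)
  fire out at step 8

3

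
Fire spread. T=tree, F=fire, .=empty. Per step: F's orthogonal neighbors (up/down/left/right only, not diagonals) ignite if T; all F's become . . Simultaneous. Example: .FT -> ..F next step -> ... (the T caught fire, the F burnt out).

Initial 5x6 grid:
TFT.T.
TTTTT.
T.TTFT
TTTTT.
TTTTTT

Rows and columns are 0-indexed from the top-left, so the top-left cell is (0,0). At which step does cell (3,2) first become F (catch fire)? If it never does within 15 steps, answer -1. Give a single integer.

Step 1: cell (3,2)='T' (+7 fires, +2 burnt)
Step 2: cell (3,2)='T' (+7 fires, +7 burnt)
Step 3: cell (3,2)='F' (+4 fires, +7 burnt)
  -> target ignites at step 3
Step 4: cell (3,2)='.' (+3 fires, +4 burnt)
Step 5: cell (3,2)='.' (+2 fires, +3 burnt)
Step 6: cell (3,2)='.' (+0 fires, +2 burnt)
  fire out at step 6

3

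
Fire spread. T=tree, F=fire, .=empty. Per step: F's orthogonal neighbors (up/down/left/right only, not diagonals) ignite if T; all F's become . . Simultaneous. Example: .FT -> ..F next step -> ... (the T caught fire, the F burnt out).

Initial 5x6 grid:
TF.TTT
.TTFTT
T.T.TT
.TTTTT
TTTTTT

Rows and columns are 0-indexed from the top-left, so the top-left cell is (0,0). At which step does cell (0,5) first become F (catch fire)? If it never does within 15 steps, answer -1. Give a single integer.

Step 1: cell (0,5)='T' (+5 fires, +2 burnt)
Step 2: cell (0,5)='T' (+4 fires, +5 burnt)
Step 3: cell (0,5)='F' (+4 fires, +4 burnt)
  -> target ignites at step 3
Step 4: cell (0,5)='.' (+5 fires, +4 burnt)
Step 5: cell (0,5)='.' (+3 fires, +5 burnt)
Step 6: cell (0,5)='.' (+1 fires, +3 burnt)
Step 7: cell (0,5)='.' (+0 fires, +1 burnt)
  fire out at step 7

3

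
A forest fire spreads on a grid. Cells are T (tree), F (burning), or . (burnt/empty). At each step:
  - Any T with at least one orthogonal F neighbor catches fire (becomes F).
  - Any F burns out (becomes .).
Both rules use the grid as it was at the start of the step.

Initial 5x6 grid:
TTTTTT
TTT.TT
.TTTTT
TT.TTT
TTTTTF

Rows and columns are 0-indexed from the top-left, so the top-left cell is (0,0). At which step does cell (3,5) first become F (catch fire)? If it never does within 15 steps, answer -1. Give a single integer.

Step 1: cell (3,5)='F' (+2 fires, +1 burnt)
  -> target ignites at step 1
Step 2: cell (3,5)='.' (+3 fires, +2 burnt)
Step 3: cell (3,5)='.' (+4 fires, +3 burnt)
Step 4: cell (3,5)='.' (+4 fires, +4 burnt)
Step 5: cell (3,5)='.' (+4 fires, +4 burnt)
Step 6: cell (3,5)='.' (+4 fires, +4 burnt)
Step 7: cell (3,5)='.' (+2 fires, +4 burnt)
Step 8: cell (3,5)='.' (+2 fires, +2 burnt)
Step 9: cell (3,5)='.' (+1 fires, +2 burnt)
Step 10: cell (3,5)='.' (+0 fires, +1 burnt)
  fire out at step 10

1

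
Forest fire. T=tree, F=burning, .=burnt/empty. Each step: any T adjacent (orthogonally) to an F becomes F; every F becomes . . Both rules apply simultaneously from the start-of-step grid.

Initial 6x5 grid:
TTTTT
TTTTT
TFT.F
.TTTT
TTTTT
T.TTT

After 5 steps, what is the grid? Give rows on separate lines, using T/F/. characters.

Step 1: 6 trees catch fire, 2 burn out
  TTTTT
  TFTTF
  F.F..
  .FTTF
  TTTTT
  T.TTT
Step 2: 9 trees catch fire, 6 burn out
  TFTTF
  F.FF.
  .....
  ..FF.
  TFTTF
  T.TTT
Step 3: 7 trees catch fire, 9 burn out
  F.FF.
  .....
  .....
  .....
  F.FF.
  T.TTF
Step 4: 3 trees catch fire, 7 burn out
  .....
  .....
  .....
  .....
  .....
  F.FF.
Step 5: 0 trees catch fire, 3 burn out
  .....
  .....
  .....
  .....
  .....
  .....

.....
.....
.....
.....
.....
.....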